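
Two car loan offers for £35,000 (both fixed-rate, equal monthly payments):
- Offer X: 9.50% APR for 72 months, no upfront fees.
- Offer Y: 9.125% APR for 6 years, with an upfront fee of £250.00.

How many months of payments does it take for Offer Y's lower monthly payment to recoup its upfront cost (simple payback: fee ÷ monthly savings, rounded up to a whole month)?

39 months

Offer X: monthly rate = 9.5%/12 = 0.0079167; payment = 35,000 × 0.0079167 / (1 − (1+0.0079167)^−72) = £639.61.
Offer Y: monthly rate = 9.125%/12 = 0.0076042; payment = 35,000 × 0.0076042 / (1 − (1+0.0076042)^−72) = £633.07.
Monthly savings = £639.61 − £633.07 = £6.54.
Break-even = £250.00 / £6.54 = 38.23 → 39 months.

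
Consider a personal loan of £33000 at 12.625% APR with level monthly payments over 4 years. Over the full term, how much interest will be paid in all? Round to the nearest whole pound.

At 12.625% the monthly rate is 0.0105208, so the payment is 33,000 × 0.0105208 / (1 − 1.0105208^−48) = £879.18.
Total paid = 48 × £879.18 = £42,200.64; interest = £42,200.64 − £33,000 = £9,200.64.

£9,201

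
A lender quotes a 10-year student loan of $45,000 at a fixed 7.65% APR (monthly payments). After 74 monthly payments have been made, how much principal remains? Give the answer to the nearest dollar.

With monthly rate i = 7.65%/12 = 0.0063750, the balance after k of n payments is P · [(1+i)^n − (1+i)^k] / [(1+i)^n − 1].
(1+0.0063750)^120 = 2.14378268 and (1+0.0063750)^74 = 1.60039849, so the balance is 45,000 × (2.14378268 − 1.60039849) / (2.14378268 − 1) = $21,378.44.

$21,378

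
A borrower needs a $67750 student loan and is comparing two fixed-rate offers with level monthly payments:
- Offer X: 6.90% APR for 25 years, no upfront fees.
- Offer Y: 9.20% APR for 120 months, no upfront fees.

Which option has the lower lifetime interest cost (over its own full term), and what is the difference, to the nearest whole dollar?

Offer Y by $38,489

Offer X: monthly rate = 6.9%/12 = 0.0057500; payment = 67,750 × 0.0057500 / (1 − (1+0.0057500)^−300) = $474.53.
Total interest on Offer X = 300 × $474.53 − $67,750 = $74,609.00.
Offer Y: at 9.20% the monthly rate is 0.0076667, so the payment is 67,750 × 0.0076667 / (1 − 1.0076667^−120) = $865.58.
Total interest on Offer Y = 120 × $865.58 − $67,750 = $36,119.60.
Offer Y is lower by $38,489.40.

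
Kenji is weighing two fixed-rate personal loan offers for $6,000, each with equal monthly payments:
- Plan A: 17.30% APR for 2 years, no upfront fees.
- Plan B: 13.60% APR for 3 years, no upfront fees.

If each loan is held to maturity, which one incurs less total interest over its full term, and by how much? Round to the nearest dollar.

Plan A: monthly rate = 17.3%/12 = 0.0144167; payment = 6,000 × 0.0144167 / (1 − (1+0.0144167)^−24) = $297.52.
Total interest on Plan A = 24 × $297.52 − $6,000 = $1,140.48.
Plan B: monthly rate = 13.6%/12 = 0.0113333; payment = 6,000 × 0.0113333 / (1 − (1+0.0113333)^−36) = $203.90.
Total interest on Plan B = 36 × $203.90 − $6,000 = $1,340.40.
Plan A is lower by $199.92.

Plan A by $200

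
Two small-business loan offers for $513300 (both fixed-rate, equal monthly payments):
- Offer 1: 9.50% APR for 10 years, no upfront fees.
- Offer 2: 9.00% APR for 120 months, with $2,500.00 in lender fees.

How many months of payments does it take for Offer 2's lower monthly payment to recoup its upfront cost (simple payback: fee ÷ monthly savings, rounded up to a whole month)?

Offer 1: monthly rate = 9.5%/12 = 0.0079167; payment = 513,300 × 0.0079167 / (1 − (1+0.0079167)^−120) = $6,641.98.
Offer 2: monthly rate = 9%/12 = 0.0075000; payment = 513,300 × 0.0075000 / (1 − (1+0.0075000)^−120) = $6,502.27.
Monthly savings = $6,641.98 − $6,502.27 = $139.71.
Break-even = $2,500.00 / $139.71 = 17.89 → 18 months.

18 months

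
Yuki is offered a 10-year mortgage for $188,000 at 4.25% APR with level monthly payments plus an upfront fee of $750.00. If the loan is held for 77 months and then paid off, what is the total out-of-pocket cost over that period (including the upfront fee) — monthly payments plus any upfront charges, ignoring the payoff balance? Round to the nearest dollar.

At 4.25% the monthly rate is 0.0035417, so the payment is 188,000 × 0.0035417 / (1 − 1.0035417^−120) = $1,925.83.
Total outlay = 77 × $1,925.83 + $750.00 = $149,038.91.

$149,039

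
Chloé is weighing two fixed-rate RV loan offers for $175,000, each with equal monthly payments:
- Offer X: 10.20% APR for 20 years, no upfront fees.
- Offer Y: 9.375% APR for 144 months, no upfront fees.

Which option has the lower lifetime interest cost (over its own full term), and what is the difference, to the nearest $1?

Offer X: at 10.20% the monthly rate is 0.0085000, so the payment is 175,000 × 0.0085000 / (1 − 1.0085000^−240) = $1,712.04.
Total interest on Offer X = 240 × $1,712.04 − $175,000 = $235,889.60.
Offer Y: at 9.375% the monthly rate is 0.0078125, so the payment is 175,000 × 0.0078125 / (1 − 1.0078125^−144) = $2,028.69.
Total interest on Offer Y = 144 × $2,028.69 − $175,000 = $117,131.36.
Offer Y is lower by $118,758.24.

Offer Y by $118,758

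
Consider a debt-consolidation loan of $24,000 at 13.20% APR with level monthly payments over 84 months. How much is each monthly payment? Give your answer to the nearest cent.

$439.22

At 13.20% the monthly rate is 0.0110000, so the payment is 24,000 × 0.0110000 / (1 − 1.0110000^−84) = $439.22.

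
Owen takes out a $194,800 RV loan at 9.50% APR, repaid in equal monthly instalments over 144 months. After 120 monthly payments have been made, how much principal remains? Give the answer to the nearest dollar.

With monthly rate i = 9.5%/12 = 0.0079167, the balance after k of n payments is P · [(1+i)^n − (1+i)^k] / [(1+i)^n − 1].
(1+0.0079167)^144 = 3.11276430 and (1+0.0079167)^120 = 2.57605540, so the balance is 194,800 × (3.11276430 − 2.57605540) / (3.11276430 − 1) = $49,485.36.

$49,485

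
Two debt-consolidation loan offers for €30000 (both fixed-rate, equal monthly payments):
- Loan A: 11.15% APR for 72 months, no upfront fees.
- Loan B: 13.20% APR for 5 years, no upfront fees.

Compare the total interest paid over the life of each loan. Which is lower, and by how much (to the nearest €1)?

Loan A: at 11.15% the monthly rate is 0.0092917, so the payment is 30,000 × 0.0092917 / (1 − 1.0092917^−72) = €573.33.
Total interest on Loan A = 72 × €573.33 − €30,000 = €11,279.76.
Loan B: at 13.20% the monthly rate is 0.0110000, so the payment is 30,000 × 0.0110000 / (1 − 1.0110000^−60) = €685.67.
Total interest on Loan B = 60 × €685.67 − €30,000 = €11,140.20.
Loan B is lower by €139.56.

Loan B by €140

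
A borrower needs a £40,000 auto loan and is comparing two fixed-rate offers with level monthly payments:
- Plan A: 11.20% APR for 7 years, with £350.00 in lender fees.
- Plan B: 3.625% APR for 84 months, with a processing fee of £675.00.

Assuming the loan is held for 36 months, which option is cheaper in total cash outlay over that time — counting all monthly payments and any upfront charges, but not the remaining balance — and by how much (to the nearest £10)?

Plan A: monthly rate = 11.2%/12 = 0.0093333; payment = 40,000 × 0.0093333 / (1 − (1+0.0093333)^−84) = £689.11.
Plan B: monthly rate = 3.625%/12 = 0.0030208; payment = 40,000 × 0.0030208 / (1 − (1+0.0030208)^−84) = £539.87.
Over 36 months: Plan A costs 36 × £689.11 + £350.00 = £25,157.96; Plan B costs 36 × £539.87 + £675.00 = £20,110.32.
Plan B is cheaper by £25,157.96 − £20,110.32 = £5,047.64.

Plan B by £5,050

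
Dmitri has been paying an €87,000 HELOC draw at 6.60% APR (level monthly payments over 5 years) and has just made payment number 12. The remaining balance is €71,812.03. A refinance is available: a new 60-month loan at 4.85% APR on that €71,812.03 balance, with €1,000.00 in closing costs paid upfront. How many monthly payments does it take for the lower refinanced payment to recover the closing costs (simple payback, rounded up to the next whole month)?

Current payment = 87,000 × 6.6%/12 / (1 − (1+0.0055000)^−60) = €1,706.33.
Refinanced payment = 71,812.03 × 0.0040417 / (1 − (1+0.0040417)^−60) = €1,350.25.
Monthly savings = €1,706.33 − €1,350.25 = €356.08.
Break-even = €1,000.00 / €356.08 = 2.81 → 3 months.

3 months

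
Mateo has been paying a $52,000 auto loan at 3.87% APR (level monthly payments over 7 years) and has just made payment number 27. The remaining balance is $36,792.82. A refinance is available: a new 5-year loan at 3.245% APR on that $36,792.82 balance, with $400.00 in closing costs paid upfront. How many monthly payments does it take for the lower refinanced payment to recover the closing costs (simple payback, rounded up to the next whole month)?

10 months

Current payment = 52,000 × 3.87%/12 / (1 − (1+0.0032250)^−84) = $707.67.
Refinanced payment = 36,792.82 × 0.0027042 / (1 − (1+0.0027042)^−60) = $665.13.
Monthly savings = $707.67 − $665.13 = $42.54.
Break-even = $400.00 / $42.54 = 9.40 → 10 months.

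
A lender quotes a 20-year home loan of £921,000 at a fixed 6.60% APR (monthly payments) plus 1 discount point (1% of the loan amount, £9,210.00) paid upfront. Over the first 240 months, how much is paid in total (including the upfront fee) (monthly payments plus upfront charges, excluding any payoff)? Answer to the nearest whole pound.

£1,670,264

Monthly rate = 6.6%/12 = 0.0055000; payment = 921,000 × 0.0055000 / (1 − (1+0.0055000)^−240) = £6,921.06.
Total outlay = 240 × £6,921.06 + £9,210.00 = £1,670,264.40.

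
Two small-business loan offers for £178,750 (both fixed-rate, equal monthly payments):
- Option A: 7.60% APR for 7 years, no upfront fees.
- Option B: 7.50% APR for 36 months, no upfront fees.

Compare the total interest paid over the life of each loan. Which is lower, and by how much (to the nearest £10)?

Option B by £30,880

Option A: at 7.60% the monthly rate is 0.0063333, so the payment is 178,750 × 0.0063333 / (1 − 1.0063333^−84) = £2,750.55.
Total interest on Option A = 84 × £2,750.55 − £178,750 = £52,296.20.
Option B: monthly rate = 7.5%/12 = 0.0062500; payment = 178,750 × 0.0062500 / (1 − (1+0.0062500)^−36) = £5,560.24.
Total interest on Option B = 36 × £5,560.24 − £178,750 = £21,418.64.
Option B is lower by £30,877.56.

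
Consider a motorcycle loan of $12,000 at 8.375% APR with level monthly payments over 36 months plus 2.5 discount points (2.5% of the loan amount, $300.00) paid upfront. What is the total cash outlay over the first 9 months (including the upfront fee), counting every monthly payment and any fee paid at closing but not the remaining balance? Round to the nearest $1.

$3,703

At 8.375% the monthly rate is 0.0069792, so the payment is 12,000 × 0.0069792 / (1 − 1.0069792^−36) = $378.12.
Total outlay = 9 × $378.12 + $300.00 = $3,703.08.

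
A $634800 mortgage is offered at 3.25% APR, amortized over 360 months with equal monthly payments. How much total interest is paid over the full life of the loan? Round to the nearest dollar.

Monthly rate = 3.25%/12 = 0.0027083; payment = 634,800 × 0.0027083 / (1 − (1+0.0027083)^−360) = $2,762.69.
Total paid = 360 × $2,762.69 = $994,568.40; interest = $994,568.40 − $634,800 = $359,768.40.

$359,768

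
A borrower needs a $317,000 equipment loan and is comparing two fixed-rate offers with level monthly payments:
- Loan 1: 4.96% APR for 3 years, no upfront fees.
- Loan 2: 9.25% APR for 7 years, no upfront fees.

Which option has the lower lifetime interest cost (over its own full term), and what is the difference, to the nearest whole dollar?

Loan 1: at 4.96% the monthly rate is 0.0041333, so the payment is 317,000 × 0.0041333 / (1 − 1.0041333^−36) = $9,495.08.
Total interest on Loan 1 = 36 × $9,495.08 − $317,000 = $24,822.88.
Loan 2: at 9.25% the monthly rate is 0.0077083, so the payment is 317,000 × 0.0077083 / (1 − 1.0077083^−84) = $5,140.55.
Total interest on Loan 2 = 84 × $5,140.55 − $317,000 = $114,806.20.
Loan 1 is lower by $89,983.32.

Loan 1 by $89,983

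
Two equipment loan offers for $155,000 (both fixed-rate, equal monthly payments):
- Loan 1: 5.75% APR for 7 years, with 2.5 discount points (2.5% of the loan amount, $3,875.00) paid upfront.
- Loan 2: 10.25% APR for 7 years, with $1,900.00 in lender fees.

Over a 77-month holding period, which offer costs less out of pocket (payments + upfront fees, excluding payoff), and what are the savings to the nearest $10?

Loan 1 by $24,780

Loan 1: monthly rate = 5.75%/12 = 0.0047917; payment = 155,000 × 0.0047917 / (1 − (1+0.0047917)^−84) = $2,245.80.
Loan 2: at 10.25% the monthly rate is 0.0085417, so the payment is 155,000 × 0.0085417 / (1 − 1.0085417^−84) = $2,593.25.
Over 77 months: Loan 1 costs 77 × $2,245.80 + $3,875.00 = $176,801.60; Loan 2 costs 77 × $2,593.25 + $1,900.00 = $201,580.25.
Loan 1 is cheaper by $201,580.25 − $176,801.60 = $24,778.65.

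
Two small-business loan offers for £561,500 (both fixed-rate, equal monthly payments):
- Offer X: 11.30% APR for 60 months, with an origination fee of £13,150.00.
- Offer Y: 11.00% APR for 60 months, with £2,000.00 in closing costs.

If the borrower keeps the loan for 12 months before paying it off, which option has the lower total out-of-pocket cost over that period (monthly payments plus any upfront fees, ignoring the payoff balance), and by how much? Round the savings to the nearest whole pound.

Offer X: at 11.30% the monthly rate is 0.0094167, so the payment is 561,500 × 0.0094167 / (1 − 1.0094167^−60) = £12,292.55.
Offer Y: monthly rate = 11%/12 = 0.0091667; payment = 561,500 × 0.0091667 / (1 − (1+0.0091667)^−60) = £12,208.37.
Over 12 months: Offer X costs 12 × £12,292.55 + £13,150.00 = £160,660.60; Offer Y costs 12 × £12,208.37 + £2,000.00 = £148,500.44.
Offer Y is cheaper by £160,660.60 − £148,500.44 = £12,160.16.

Offer Y by £12,160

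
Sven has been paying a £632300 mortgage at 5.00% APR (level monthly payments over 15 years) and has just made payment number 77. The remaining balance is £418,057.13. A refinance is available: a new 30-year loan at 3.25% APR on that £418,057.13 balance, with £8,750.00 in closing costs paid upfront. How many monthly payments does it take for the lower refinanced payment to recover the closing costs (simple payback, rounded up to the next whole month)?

Current payment = 632,300 × 5%/12 / (1 − (1+0.0041667)^−180) = £5,000.19.
Refinanced payment = 418,057.13 × 0.0027083 / (1 − (1+0.0027083)^−360) = £1,819.41.
Monthly savings = £5,000.19 − £1,819.41 = £3,180.78.
Break-even = £8,750.00 / £3,180.78 = 2.75 → 3 months.

3 months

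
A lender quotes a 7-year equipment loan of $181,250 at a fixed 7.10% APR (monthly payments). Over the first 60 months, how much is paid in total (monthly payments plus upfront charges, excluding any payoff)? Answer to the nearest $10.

At 7.10% the monthly rate is 0.0059167, so the payment is 181,250 × 0.0059167 / (1 − 1.0059167^−84) = $2,744.42.
Total outlay = 60 × $2,744.42 = $164,665.20.

$164,670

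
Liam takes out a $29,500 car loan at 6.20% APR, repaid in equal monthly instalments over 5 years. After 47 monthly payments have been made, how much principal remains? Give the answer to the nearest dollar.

With monthly rate i = 6.2%/12 = 0.0051667, the balance after k of n payments is P · [(1+i)^n − (1+i)^k] / [(1+i)^n − 1].
(1+0.0051667)^60 = 1.36233742 and (1+0.0051667)^47 = 1.27405938, so the balance is 29,500 × (1.36233742 − 1.27405938) / (1.36233742 − 1) = $7,187.23.

$7,187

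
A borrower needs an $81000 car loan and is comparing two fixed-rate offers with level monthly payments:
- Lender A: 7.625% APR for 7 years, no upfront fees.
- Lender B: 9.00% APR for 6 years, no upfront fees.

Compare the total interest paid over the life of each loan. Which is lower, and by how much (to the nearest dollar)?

Lender A: at 7.625% the monthly rate is 0.0063542, so the payment is 81,000 × 0.0063542 / (1 − 1.0063542^−84) = $1,247.40.
Total interest on Lender A = 84 × $1,247.40 − $81,000 = $23,781.60.
Lender B: at 9.00% the monthly rate is 0.0075000, so the payment is 81,000 × 0.0075000 / (1 − 1.0075000^−72) = $1,460.07.
Total interest on Lender B = 72 × $1,460.07 − $81,000 = $24,125.04.
Lender A is lower by $343.44.

Lender A by $343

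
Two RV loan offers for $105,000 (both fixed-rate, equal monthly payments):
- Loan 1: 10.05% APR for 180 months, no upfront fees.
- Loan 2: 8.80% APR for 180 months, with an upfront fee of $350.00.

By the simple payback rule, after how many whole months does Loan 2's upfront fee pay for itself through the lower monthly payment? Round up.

Loan 1: at 10.05% the monthly rate is 0.0083750, so the payment is 105,000 × 0.0083750 / (1 − 1.0083750^−180) = $1,131.55.
Loan 2: at 8.80% the monthly rate is 0.0073333, so the payment is 105,000 × 0.0073333 / (1 − 1.0073333^−180) = $1,052.52.
Monthly savings = $1,131.55 − $1,052.52 = $79.03.
Break-even = $350.00 / $79.03 = 4.43 → 5 months.

5 months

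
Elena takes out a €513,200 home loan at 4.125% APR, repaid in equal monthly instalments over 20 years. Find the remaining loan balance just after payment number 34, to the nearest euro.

With monthly rate i = 4.125%/12 = 0.0034375, the balance after k of n payments is P · [(1+i)^n − (1+i)^k] / [(1+i)^n − 1].
(1+0.0034375)^240 = 2.27865481 and (1+0.0034375)^34 = 1.12375368, so the balance is 513,200 × (2.27865481 − 1.12375368) / (2.27865481 − 1) = €463,530.31.

€463,530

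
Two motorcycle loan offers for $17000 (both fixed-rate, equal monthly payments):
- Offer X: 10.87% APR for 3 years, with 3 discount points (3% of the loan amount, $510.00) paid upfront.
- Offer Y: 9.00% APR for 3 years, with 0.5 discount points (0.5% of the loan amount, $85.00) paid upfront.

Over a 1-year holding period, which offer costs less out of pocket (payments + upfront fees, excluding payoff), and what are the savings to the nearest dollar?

Offer X: monthly rate = 10.87%/12 = 0.0090583; payment = 17,000 × 0.0090583 / (1 − (1+0.0090583)^−36) = $555.51.
Offer Y: at 9.00% the monthly rate is 0.0075000, so the payment is 17,000 × 0.0075000 / (1 − 1.0075000^−36) = $540.60.
Over 12 months: Offer X costs 12 × $555.51 + $510.00 = $7,176.12; Offer Y costs 12 × $540.60 + $85.00 = $6,572.20.
Offer Y is cheaper by $7,176.12 − $6,572.20 = $603.92.

Offer Y by $604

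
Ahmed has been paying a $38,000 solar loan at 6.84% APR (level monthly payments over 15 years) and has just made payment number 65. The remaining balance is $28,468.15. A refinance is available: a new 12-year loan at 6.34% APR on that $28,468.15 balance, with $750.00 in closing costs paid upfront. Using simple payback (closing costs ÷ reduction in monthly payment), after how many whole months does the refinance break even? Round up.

Current payment = 38,000 × 6.84%/12 / (1 − (1+0.0057000)^−180) = $338.16.
Refinanced payment = 28,468.15 × 0.0052833 / (1 − (1+0.0052833)^−144) = $282.84.
Monthly savings = $338.16 − $282.84 = $55.32.
Break-even = $750.00 / $55.32 = 13.56 → 14 months.

14 months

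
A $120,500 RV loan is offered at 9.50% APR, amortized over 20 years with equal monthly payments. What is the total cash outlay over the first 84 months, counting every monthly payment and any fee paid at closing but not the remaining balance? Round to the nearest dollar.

Monthly rate = 9.5%/12 = 0.0079167; payment = 120,500 × 0.0079167 / (1 − (1+0.0079167)^−240) = $1,123.22.
Total outlay = 84 × $1,123.22 = $94,350.48.

$94,350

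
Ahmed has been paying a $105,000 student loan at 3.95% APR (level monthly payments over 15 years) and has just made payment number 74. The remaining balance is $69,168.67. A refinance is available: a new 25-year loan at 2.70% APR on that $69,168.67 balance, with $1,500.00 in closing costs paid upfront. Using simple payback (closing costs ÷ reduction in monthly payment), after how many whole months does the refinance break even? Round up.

Current payment = 105,000 × 3.95%/12 / (1 − (1+0.0032917)^−180) = $774.04.
Refinanced payment = 69,168.67 × 0.0022500 / (1 − (1+0.0022500)^−300) = $317.32.
Monthly savings = $774.04 − $317.32 = $456.72.
Break-even = $1,500.00 / $456.72 = 3.28 → 4 months.

4 months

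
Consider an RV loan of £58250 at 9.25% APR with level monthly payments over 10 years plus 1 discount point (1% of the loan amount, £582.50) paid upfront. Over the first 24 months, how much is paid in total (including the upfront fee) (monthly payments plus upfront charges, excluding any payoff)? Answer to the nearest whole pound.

Monthly rate = 9.25%/12 = 0.0077083; payment = 58,250 × 0.0077083 / (1 − (1+0.0077083)^−120) = £745.79.
Total outlay = 24 × £745.79 + £582.50 = £18,481.46.

£18,481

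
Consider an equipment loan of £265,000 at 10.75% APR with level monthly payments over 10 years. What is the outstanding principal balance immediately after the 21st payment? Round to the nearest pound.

£236,512

With monthly rate i = 10.75%/12 = 0.0089583, the balance after k of n payments is P · [(1+i)^n − (1+i)^k] / [(1+i)^n − 1].
(1+0.0089583)^120 = 2.91600189 and (1+0.0089583)^21 = 1.20597378, so the balance is 265,000 × (2.91600189 − 1.20597378) / (2.91600189 − 1) = £236,512.01.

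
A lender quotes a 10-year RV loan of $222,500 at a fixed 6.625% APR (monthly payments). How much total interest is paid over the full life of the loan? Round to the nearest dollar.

$82,374

At 6.625% the monthly rate is 0.0055208, so the payment is 222,500 × 0.0055208 / (1 − 1.0055208^−120) = $2,540.62.
Total paid = 120 × $2,540.62 = $304,874.40; interest = $304,874.40 − $222,500 = $82,374.40.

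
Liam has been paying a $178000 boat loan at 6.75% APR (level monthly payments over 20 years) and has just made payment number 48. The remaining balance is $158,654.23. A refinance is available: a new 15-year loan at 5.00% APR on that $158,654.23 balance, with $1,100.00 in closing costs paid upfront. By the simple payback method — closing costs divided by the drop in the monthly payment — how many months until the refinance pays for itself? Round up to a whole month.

Current payment = 178,000 × 6.75%/12 / (1 − (1+0.0056250)^−240) = $1,353.45.
Refinanced payment = 158,654.23 × 0.0041667 / (1 − (1+0.0041667)^−180) = $1,254.63.
Monthly savings = $1,353.45 − $1,254.63 = $98.82.
Break-even = $1,100.00 / $98.82 = 11.13 → 12 months.

12 months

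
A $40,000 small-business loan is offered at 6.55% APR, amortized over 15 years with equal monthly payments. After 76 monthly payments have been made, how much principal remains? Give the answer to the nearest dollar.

$27,682

With monthly rate i = 6.55%/12 = 0.0054583, the balance after k of n payments is P · [(1+i)^n − (1+i)^k] / [(1+i)^n − 1].
(1+0.0054583)^180 = 2.66399882 and (1+0.0054583)^76 = 1.51241133, so the balance is 40,000 × (2.66399882 − 1.51241133) / (2.66399882 − 1) = $27,682.41.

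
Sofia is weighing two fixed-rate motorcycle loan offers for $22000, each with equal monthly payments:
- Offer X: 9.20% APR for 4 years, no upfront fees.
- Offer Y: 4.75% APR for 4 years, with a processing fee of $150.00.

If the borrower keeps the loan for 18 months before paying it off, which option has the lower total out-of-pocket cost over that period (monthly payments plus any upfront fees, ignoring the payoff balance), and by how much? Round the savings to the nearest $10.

Offer Y by $670

Offer X: monthly rate = 9.2%/12 = 0.0076667; payment = 22,000 × 0.0076667 / (1 − (1+0.0076667)^−48) = $549.56.
Offer Y: at 4.75% the monthly rate is 0.0039583, so the payment is 22,000 × 0.0039583 / (1 − 1.0039583^−48) = $504.16.
Over 18 months: Offer X costs 18 × $549.56 = $9,892.08; Offer Y costs 18 × $504.16 + $150.00 = $9,224.88.
Offer Y is cheaper by $9,892.08 − $9,224.88 = $667.20.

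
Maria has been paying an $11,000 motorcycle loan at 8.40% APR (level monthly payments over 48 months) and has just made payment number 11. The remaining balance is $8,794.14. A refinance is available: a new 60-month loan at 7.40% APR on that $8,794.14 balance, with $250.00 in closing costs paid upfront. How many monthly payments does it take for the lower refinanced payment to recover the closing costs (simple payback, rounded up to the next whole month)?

Current payment = 11,000 × 8.4%/12 / (1 − (1+0.0070000)^−48) = $270.61.
Refinanced payment = 8,794.14 × 0.0061667 / (1 − (1+0.0061667)^−60) = $175.80.
Monthly savings = $270.61 − $175.80 = $94.81.
Break-even = $250.00 / $94.81 = 2.64 → 3 months.

3 months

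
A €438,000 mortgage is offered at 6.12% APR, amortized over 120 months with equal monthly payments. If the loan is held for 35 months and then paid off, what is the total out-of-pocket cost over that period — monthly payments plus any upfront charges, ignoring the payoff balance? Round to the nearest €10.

€171,120

Monthly rate = 6.12%/12 = 0.0051000; payment = 438,000 × 0.0051000 / (1 − (1+0.0051000)^−120) = €4,889.13.
Total outlay = 35 × €4,889.13 = €171,119.55.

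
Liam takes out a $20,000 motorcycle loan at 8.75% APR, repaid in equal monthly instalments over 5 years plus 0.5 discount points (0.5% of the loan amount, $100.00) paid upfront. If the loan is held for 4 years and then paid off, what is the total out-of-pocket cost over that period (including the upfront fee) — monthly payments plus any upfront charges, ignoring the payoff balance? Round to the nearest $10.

$19,910

At 8.75% the monthly rate is 0.0072917, so the payment is 20,000 × 0.0072917 / (1 − 1.0072917^−60) = $412.74.
Total outlay = 48 × $412.74 + $100.00 = $19,911.52.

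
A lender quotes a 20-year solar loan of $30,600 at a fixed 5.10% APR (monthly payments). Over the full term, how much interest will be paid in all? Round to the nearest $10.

$18,270

Monthly rate = 5.1%/12 = 0.0042500; payment = 30,600 × 0.0042500 / (1 − (1+0.0042500)^−240) = $203.64.
Total paid = 240 × $203.64 = $48,873.60; interest = $48,873.60 − $30,600 = $18,273.60.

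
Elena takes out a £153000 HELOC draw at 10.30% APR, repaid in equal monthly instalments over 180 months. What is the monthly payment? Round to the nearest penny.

£1,672.34

Monthly rate = 10.3%/12 = 0.0085833; payment = 153,000 × 0.0085833 / (1 − (1+0.0085833)^−180) = £1,672.34.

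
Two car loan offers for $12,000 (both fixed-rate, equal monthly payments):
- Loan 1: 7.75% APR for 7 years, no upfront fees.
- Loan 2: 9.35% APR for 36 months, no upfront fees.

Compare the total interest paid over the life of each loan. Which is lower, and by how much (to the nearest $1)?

Loan 1: at 7.75% the monthly rate is 0.0064583, so the payment is 12,000 × 0.0064583 / (1 − 1.0064583^−84) = $185.54.
Total interest on Loan 1 = 84 × $185.54 − $12,000 = $3,585.36.
Loan 2: monthly rate = 9.35%/12 = 0.0077917; payment = 12,000 × 0.0077917 / (1 − (1+0.0077917)^−36) = $383.55.
Total interest on Loan 2 = 36 × $383.55 − $12,000 = $1,807.80.
Loan 2 is lower by $1,777.56.

Loan 2 by $1,778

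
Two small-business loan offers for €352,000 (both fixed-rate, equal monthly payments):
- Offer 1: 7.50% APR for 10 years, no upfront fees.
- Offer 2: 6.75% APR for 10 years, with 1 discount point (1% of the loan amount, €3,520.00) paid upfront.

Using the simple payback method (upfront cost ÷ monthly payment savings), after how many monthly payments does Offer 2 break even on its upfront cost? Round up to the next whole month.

26 months

Offer 1: at 7.50% the monthly rate is 0.0062500, so the payment is 352,000 × 0.0062500 / (1 − 1.0062500^−120) = €4,178.30.
Offer 2: at 6.75% the monthly rate is 0.0056250, so the payment is 352,000 × 0.0056250 / (1 − 1.0056250^−120) = €4,041.81.
Monthly savings = €4,178.30 − €4,041.81 = €136.49.
Break-even = €3,520.00 / €136.49 = 25.79 → 26 months.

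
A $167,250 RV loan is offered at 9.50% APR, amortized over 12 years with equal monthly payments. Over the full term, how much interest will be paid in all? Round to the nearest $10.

$113,660

Monthly rate = 9.5%/12 = 0.0079167; payment = 167,250 × 0.0079167 / (1 − (1+0.0079167)^−144) = $1,950.76.
Total paid = 144 × $1,950.76 = $280,909.44; interest = $280,909.44 − $167,250 = $113,659.44.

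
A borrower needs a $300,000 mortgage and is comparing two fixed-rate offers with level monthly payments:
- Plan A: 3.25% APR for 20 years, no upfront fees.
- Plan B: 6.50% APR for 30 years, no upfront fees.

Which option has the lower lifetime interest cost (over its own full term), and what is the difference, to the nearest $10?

Plan A by $274,250

Plan A: at 3.25% the monthly rate is 0.0027083, so the payment is 300,000 × 0.0027083 / (1 − 1.0027083^−240) = $1,701.59.
Total interest on Plan A = 240 × $1,701.59 − $300,000 = $108,381.60.
Plan B: monthly rate = 6.5%/12 = 0.0054167; payment = 300,000 × 0.0054167 / (1 − (1+0.0054167)^−360) = $1,896.20.
Total interest on Plan B = 360 × $1,896.20 − $300,000 = $382,632.00.
Plan A is lower by $274,250.40.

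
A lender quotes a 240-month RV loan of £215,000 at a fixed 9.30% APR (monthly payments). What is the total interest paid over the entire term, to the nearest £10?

£259,260

At 9.30% the monthly rate is 0.0077500, so the payment is 215,000 × 0.0077500 / (1 − 1.0077500^−240) = £1,976.09.
Total paid = 240 × £1,976.09 = £474,261.60; interest = £474,261.60 − £215,000 = £259,261.60.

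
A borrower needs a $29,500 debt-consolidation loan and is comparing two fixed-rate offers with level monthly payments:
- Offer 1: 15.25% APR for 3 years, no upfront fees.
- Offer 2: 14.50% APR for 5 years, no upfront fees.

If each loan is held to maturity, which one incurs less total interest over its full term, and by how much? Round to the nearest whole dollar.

Offer 1 by $4,700

Offer 1: at 15.25% the monthly rate is 0.0127083, so the payment is 29,500 × 0.0127083 / (1 − 1.0127083^−36) = $1,026.24.
Total interest on Offer 1 = 36 × $1,026.24 − $29,500 = $7,444.64.
Offer 2: monthly rate = 14.5%/12 = 0.0120833; payment = 29,500 × 0.0120833 / (1 − (1+0.0120833)^−60) = $694.08.
Total interest on Offer 2 = 60 × $694.08 − $29,500 = $12,144.80.
Offer 1 is lower by $4,700.16.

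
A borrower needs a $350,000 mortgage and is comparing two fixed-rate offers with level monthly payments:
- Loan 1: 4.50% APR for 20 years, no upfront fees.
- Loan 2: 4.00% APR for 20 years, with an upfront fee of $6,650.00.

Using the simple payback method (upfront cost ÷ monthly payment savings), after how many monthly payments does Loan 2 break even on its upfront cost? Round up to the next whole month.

Loan 1: at 4.50% the monthly rate is 0.0037500, so the payment is 350,000 × 0.0037500 / (1 − 1.0037500^−240) = $2,214.27.
Loan 2: at 4.00% the monthly rate is 0.0033333, so the payment is 350,000 × 0.0033333 / (1 − 1.0033333^−240) = $2,120.93.
Monthly savings = $2,214.27 − $2,120.93 = $93.34.
Break-even = $6,650.00 / $93.34 = 71.24 → 72 months.

72 months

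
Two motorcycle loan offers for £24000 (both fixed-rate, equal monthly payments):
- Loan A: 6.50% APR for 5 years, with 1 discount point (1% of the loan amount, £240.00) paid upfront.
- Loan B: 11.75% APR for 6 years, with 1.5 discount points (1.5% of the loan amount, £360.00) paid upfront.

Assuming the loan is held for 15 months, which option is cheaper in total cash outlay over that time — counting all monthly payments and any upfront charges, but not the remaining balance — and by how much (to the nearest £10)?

Loan A by £70

Loan A: monthly rate = 6.5%/12 = 0.0054167; payment = 24,000 × 0.0054167 / (1 − (1+0.0054167)^−60) = £469.59.
Loan B: at 11.75% the monthly rate is 0.0097917, so the payment is 24,000 × 0.0097917 / (1 − 1.0097917^−72) = £466.09.
Over 15 months: Loan A costs 15 × £469.59 + £240.00 = £7,283.85; Loan B costs 15 × £466.09 + £360.00 = £7,351.35.
Loan A is cheaper by £7,351.35 − £7,283.85 = £67.50.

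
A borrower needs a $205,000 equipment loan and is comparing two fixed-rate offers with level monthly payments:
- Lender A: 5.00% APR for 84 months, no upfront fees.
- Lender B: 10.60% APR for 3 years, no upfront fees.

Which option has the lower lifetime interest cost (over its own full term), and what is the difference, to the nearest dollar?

Lender A: monthly rate = 5%/12 = 0.0041667; payment = 205,000 × 0.0041667 / (1 − (1+0.0041667)^−84) = $2,897.45.
Total interest on Lender A = 84 × $2,897.45 − $205,000 = $38,385.80.
Lender B: at 10.60% the monthly rate is 0.0088333, so the payment is 205,000 × 0.0088333 / (1 − 1.0088333^−36) = $6,672.67.
Total interest on Lender B = 36 × $6,672.67 − $205,000 = $35,216.12.
Lender B is lower by $3,169.68.

Lender B by $3,170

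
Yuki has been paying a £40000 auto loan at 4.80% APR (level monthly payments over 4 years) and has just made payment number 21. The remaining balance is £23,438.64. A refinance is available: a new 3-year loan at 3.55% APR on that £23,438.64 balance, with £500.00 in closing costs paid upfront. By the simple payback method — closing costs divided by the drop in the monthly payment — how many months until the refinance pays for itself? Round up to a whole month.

3 months

Current payment = 40,000 × 4.8%/12 / (1 − (1+0.0040000)^−48) = £917.55.
Refinanced payment = 23,438.64 × 0.0029583 / (1 − (1+0.0029583)^−36) = £687.32.
Monthly savings = £917.55 − £687.32 = £230.23.
Break-even = £500.00 / £230.23 = 2.17 → 3 months.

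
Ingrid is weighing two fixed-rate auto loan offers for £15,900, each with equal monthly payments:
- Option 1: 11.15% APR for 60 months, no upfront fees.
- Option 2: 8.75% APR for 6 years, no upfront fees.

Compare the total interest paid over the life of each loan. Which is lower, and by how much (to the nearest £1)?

Option 1: at 11.15% the monthly rate is 0.0092917, so the payment is 15,900 × 0.0092917 / (1 − 1.0092917^−60) = £346.90.
Total interest on Option 1 = 60 × £346.90 − £15,900 = £4,914.00.
Option 2: at 8.75% the monthly rate is 0.0072917, so the payment is 15,900 × 0.0072917 / (1 − 1.0072917^−72) = £284.64.
Total interest on Option 2 = 72 × £284.64 − £15,900 = £4,594.08.
Option 2 is lower by £319.92.

Option 2 by £320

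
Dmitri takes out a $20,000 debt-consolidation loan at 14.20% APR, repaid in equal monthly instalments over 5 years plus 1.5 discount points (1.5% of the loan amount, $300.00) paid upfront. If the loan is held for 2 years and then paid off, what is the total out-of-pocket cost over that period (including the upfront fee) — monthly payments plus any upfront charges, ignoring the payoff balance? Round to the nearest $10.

At 14.20% the monthly rate is 0.0118333, so the payment is 20,000 × 0.0118333 / (1 − 1.0118333^−60) = $467.44.
Total outlay = 24 × $467.44 + $300.00 = $11,518.56.

$11,520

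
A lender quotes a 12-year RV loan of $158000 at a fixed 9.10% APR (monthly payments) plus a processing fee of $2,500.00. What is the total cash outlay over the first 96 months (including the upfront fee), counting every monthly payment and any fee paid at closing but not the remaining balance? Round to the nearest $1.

$175,972

At 9.10% the monthly rate is 0.0075833, so the payment is 158,000 × 0.0075833 / (1 − 1.0075833^−144) = $1,807.00.
Total outlay = 96 × $1,807.00 + $2,500.00 = $175,972.00.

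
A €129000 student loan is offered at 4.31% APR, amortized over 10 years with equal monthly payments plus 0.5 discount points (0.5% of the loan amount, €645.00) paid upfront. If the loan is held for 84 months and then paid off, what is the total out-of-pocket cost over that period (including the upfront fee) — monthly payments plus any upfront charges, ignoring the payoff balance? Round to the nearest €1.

At 4.31% the monthly rate is 0.0035917, so the payment is 129,000 × 0.0035917 / (1 − 1.0035917^−120) = €1,325.15.
Total outlay = 84 × €1,325.15 + €645.00 = €111,957.60.

€111,958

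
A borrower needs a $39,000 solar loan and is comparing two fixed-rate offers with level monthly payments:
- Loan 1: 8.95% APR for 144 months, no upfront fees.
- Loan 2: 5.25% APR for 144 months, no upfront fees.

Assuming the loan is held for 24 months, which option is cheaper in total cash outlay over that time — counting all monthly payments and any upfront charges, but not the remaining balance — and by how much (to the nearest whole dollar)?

Loan 2 by $1,851

Loan 1: monthly rate = 8.95%/12 = 0.0074583; payment = 39,000 × 0.0074583 / (1 − (1+0.0074583)^−144) = $442.73.
Loan 2: monthly rate = 5.25%/12 = 0.0043750; payment = 39,000 × 0.0043750 / (1 − (1+0.0043750)^−144) = $365.62.
Over 24 months: Loan 1 costs 24 × $442.73 = $10,625.52; Loan 2 costs 24 × $365.62 = $8,774.88.
Loan 2 is cheaper by $10,625.52 − $8,774.88 = $1,850.64.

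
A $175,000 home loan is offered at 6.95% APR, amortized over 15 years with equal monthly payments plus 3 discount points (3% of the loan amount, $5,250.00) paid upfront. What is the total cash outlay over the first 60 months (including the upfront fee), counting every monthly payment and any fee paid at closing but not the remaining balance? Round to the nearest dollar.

$99,334

Monthly rate = 6.95%/12 = 0.0057917; payment = 175,000 × 0.0057917 / (1 − (1+0.0057917)^−180) = $1,568.06.
Total outlay = 60 × $1,568.06 + $5,250.00 = $99,333.60.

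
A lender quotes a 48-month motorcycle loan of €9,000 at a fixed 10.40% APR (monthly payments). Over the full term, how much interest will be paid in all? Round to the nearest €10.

At 10.40% the monthly rate is 0.0086667, so the payment is 9,000 × 0.0086667 / (1 − 1.0086667^−48) = €230.00.
Total paid = 48 × €230.00 = €11,040.00; interest = €11,040.00 − €9,000 = €2,040.00.

€2,040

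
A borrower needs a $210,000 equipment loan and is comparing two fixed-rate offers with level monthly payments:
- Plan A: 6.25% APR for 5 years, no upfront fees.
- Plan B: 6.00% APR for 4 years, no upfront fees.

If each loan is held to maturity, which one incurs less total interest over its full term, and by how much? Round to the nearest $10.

Plan B by $8,330

Plan A: monthly rate = 6.25%/12 = 0.0052083; payment = 210,000 × 0.0052083 / (1 − (1+0.0052083)^−60) = $4,084.34.
Total interest on Plan A = 60 × $4,084.34 − $210,000 = $35,060.40.
Plan B: at 6.00% the monthly rate is 0.0050000, so the payment is 210,000 × 0.0050000 / (1 − 1.0050000^−48) = $4,931.86.
Total interest on Plan B = 48 × $4,931.86 − $210,000 = $26,729.28.
Plan B is lower by $8,331.12.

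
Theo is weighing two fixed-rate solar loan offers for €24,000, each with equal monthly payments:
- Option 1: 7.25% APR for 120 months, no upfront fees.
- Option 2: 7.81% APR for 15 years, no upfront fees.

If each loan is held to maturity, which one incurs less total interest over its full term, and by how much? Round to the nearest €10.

Option 1: at 7.25% the monthly rate is 0.0060417, so the payment is 24,000 × 0.0060417 / (1 − 1.0060417^−120) = €281.76.
Total interest on Option 1 = 120 × €281.76 − €24,000 = €9,811.20.
Option 2: monthly rate = 7.81%/12 = 0.0065083; payment = 24,000 × 0.0065083 / (1 − (1+0.0065083)^−180) = €226.73.
Total interest on Option 2 = 180 × €226.73 − €24,000 = €16,811.40.
Option 1 is lower by €7,000.20.

Option 1 by €7,000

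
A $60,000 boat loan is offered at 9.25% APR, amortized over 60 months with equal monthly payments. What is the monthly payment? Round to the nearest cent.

$1,252.79

At 9.25% the monthly rate is 0.0077083, so the payment is 60,000 × 0.0077083 / (1 − 1.0077083^−60) = $1,252.79.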